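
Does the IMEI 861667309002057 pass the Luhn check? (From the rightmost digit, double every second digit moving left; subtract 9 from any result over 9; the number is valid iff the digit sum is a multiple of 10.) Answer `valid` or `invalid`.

valid

From the right, keep odd positions and double even positions (subtract 9 from any doubled value over 9):
  doubled (positions 2,4,...): 1 4 0 0 5 3 3 → sum 16
  kept (positions 1,3,...): 7 0 0 9 3 6 1 8 → sum 34
Total = 50.
50 mod 10 = 0, so the number is valid.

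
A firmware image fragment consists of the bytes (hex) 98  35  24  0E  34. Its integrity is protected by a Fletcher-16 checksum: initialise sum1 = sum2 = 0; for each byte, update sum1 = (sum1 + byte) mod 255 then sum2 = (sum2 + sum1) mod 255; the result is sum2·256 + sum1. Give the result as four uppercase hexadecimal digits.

Running sums (mod 255):
  after byte 0 (98): sum1=152, sum2=152
  after byte 1 (35): sum1=205, sum2=102
  after byte 2 (24): sum1=241, sum2=88
  after byte 3 (0E): sum1=0, sum2=88
  after byte 4 (34): sum1=52, sum2=140
Checksum = sum2·256 + sum1 = 140·256 + 52 = 35892 = 0x8C34.

8C34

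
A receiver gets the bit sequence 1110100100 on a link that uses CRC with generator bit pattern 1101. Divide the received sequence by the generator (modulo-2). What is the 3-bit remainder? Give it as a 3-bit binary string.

Modulo-2 division of 1110100100 by 1101:
  pos 0: 1110 XOR 1101 = 0011
  pos 2: 1110 XOR 1101 = 0011
  pos 4: 1101 XOR 1101 = 0000
Remainder = 000 (zero — the frame passes the CRC check).

000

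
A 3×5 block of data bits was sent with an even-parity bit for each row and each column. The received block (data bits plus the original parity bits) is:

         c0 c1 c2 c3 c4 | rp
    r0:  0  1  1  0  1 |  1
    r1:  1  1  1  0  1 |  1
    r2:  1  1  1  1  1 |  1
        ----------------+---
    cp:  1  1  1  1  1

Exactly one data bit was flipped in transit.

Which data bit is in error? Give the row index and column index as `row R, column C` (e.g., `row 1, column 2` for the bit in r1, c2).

Recompute each row's even parity and compare to rp:
  r0: data parity 1, sent rp 1 → ok
  r1: data parity 0, sent rp 1 → mismatch
  r2: data parity 1, sent rp 1 → ok
Recompute each column's even parity and compare to cp:
  c0: data parity 0, sent cp 1 → mismatch
  c1: data parity 1, sent cp 1 → ok
  c2: data parity 1, sent cp 1 → ok
  c3: data parity 1, sent cp 1 → ok
  c4: data parity 1, sent cp 1 → ok
Exactly one row (r1) and one column (c0) fail → the flipped bit is at their intersection.

row 1, column 0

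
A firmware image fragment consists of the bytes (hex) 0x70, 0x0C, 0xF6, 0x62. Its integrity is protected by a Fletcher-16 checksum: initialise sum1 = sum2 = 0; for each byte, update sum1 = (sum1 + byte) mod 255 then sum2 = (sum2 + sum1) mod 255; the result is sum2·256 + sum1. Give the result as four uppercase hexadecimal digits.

Running sums (mod 255):
  after byte 0 (0x70): sum1=112, sum2=112
  after byte 1 (0x0C): sum1=124, sum2=236
  after byte 2 (0xF6): sum1=115, sum2=96
  after byte 3 (0x62): sum1=213, sum2=54
Checksum = sum2·256 + sum1 = 54·256 + 213 = 14037 = 0x36D5.

36D5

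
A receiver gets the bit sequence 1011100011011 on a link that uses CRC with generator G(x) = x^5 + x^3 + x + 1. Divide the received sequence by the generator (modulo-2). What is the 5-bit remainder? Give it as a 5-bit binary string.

Modulo-2 division of 1011100011011 by 101011:
  pos 0: 101110 XOR 101011 = 000101
  pos 3: 101001 XOR 101011 = 000010
  pos 7: 101011 XOR 101011 = 000000
Remainder = 00000 (zero — the frame passes the CRC check).

00000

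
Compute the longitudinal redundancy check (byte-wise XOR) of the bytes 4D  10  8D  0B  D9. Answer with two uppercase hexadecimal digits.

02

XOR the bytes together:
  start with 0x4D
  0x4D ⊕ 0x10 = 0x5D
  0x5D ⊕ 0x8D = 0xD0
  0xD0 ⊕ 0x0B = 0xDB
  0xDB ⊕ 0xD9 = 0x02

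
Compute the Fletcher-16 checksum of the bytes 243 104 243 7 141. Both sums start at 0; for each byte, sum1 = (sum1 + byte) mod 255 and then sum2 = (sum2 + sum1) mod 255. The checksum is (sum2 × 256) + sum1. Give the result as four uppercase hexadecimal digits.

Running sums (mod 255):
  after byte 0 (243): sum1=243, sum2=243
  after byte 1 (104): sum1=92, sum2=80
  after byte 2 (243): sum1=80, sum2=160
  after byte 3 (7): sum1=87, sum2=247
  after byte 4 (141): sum1=228, sum2=220
Checksum = sum2·256 + sum1 = 220·256 + 228 = 56548 = 0xDCE4.

DCE4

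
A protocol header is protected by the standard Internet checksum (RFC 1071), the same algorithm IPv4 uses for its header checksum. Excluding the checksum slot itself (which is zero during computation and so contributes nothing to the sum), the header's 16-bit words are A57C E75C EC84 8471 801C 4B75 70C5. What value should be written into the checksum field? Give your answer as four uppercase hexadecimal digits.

C5D8

One's-complement addition (fold any carry out of bit 15 back into bit 0):
  0xA57C + 0xE75C = 0x18CD8 → wrap carry → 0x8CD9
  0x8CD9 + 0xEC84 = 0x1795D → wrap carry → 0x795E
  0x795E + 0x8471 = 0x0FDCF
  0xFDCF + 0x801C = 0x17DEB → wrap carry → 0x7DEC
  0x7DEC + 0x4B75 = 0x0C961
  0xC961 + 0x70C5 = 0x13A26 → wrap carry → 0x3A27
One's-complement sum = 0x3A27.
Checksum = ~0x3A27 & 0xFFFF = 0xC5D8.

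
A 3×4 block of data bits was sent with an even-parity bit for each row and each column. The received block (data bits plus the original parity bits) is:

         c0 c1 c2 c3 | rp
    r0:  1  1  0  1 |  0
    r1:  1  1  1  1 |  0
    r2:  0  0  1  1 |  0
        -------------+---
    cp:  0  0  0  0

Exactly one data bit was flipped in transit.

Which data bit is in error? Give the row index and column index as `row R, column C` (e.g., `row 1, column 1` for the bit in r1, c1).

Recompute each row's even parity and compare to rp:
  r0: data parity 1, sent rp 0 → mismatch
  r1: data parity 0, sent rp 0 → ok
  r2: data parity 0, sent rp 0 → ok
Recompute each column's even parity and compare to cp:
  c0: data parity 0, sent cp 0 → ok
  c1: data parity 0, sent cp 0 → ok
  c2: data parity 0, sent cp 0 → ok
  c3: data parity 1, sent cp 0 → mismatch
Exactly one row (r0) and one column (c3) fail → the flipped bit is at their intersection.

row 0, column 3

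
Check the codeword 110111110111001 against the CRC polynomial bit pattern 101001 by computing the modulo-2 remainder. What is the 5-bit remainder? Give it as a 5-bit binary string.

Modulo-2 division of 110111110111001 by 101001:
  pos 0: 110111 XOR 101001 = 011110
  pos 1: 111101 XOR 101001 = 010100
  pos 2: 101001 XOR 101001 = 000000
  pos 9: 111001 XOR 101001 = 010000
Remainder = 10000 (nonzero — an error is detected).

10000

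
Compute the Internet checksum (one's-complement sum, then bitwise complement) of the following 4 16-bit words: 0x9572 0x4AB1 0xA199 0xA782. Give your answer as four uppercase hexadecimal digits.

D6BF

One's-complement addition (fold any carry out of bit 15 back into bit 0):
  0x9572 + 0x4AB1 = 0x0E023
  0xE023 + 0xA199 = 0x181BC → wrap carry → 0x81BD
  0x81BD + 0xA782 = 0x1293F → wrap carry → 0x2940
One's-complement sum = 0x2940.
Checksum = ~0x2940 & 0xFFFF = 0xD6BF.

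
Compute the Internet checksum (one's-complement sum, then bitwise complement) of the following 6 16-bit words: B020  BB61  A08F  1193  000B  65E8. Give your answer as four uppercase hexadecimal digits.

7C67

One's-complement addition (fold any carry out of bit 15 back into bit 0):
  0xB020 + 0xBB61 = 0x16B81 → wrap carry → 0x6B82
  0x6B82 + 0xA08F = 0x10C11 → wrap carry → 0x0C12
  0x0C12 + 0x1193 = 0x01DA5
  0x1DA5 + 0x000B = 0x01DB0
  0x1DB0 + 0x65E8 = 0x08398
One's-complement sum = 0x8398.
Checksum = ~0x8398 & 0xFFFF = 0x7C67.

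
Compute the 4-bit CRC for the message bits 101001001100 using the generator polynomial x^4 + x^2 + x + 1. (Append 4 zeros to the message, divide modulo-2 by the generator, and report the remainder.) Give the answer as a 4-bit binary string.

Append 4 zeros: 1010010011000000. Divide by 10111 (XOR where the leading bit is 1):
  pos 0: 10100 XOR 10111 = 00011
  pos 3: 11100 XOR 10111 = 01011
  pos 4: 10111 XOR 10111 = 00000
  pos 9: 10000 XOR 10111 = 00111
  pos 11: 11100 XOR 10111 = 01011
Remainder (last 4 bits) = 1011. This is the CRC / FCS.

1011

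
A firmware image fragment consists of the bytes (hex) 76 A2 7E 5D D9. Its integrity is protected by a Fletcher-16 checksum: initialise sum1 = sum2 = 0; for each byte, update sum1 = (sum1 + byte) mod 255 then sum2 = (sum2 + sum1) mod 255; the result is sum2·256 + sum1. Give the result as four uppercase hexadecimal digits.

EACE

Running sums (mod 255):
  after byte 0 (76): sum1=118, sum2=118
  after byte 1 (A2): sum1=25, sum2=143
  after byte 2 (7E): sum1=151, sum2=39
  after byte 3 (5D): sum1=244, sum2=28
  after byte 4 (D9): sum1=206, sum2=234
Checksum = sum2·256 + sum1 = 234·256 + 206 = 60110 = 0xEACE.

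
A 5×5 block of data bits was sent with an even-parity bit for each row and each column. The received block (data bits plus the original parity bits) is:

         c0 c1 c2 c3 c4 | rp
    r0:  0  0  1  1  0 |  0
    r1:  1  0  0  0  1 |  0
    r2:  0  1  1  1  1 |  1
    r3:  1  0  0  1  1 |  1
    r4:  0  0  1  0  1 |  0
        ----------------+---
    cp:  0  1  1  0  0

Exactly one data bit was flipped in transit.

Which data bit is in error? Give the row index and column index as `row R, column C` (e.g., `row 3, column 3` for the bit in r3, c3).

Recompute each row's even parity and compare to rp:
  r0: data parity 0, sent rp 0 → ok
  r1: data parity 0, sent rp 0 → ok
  r2: data parity 0, sent rp 1 → mismatch
  r3: data parity 1, sent rp 1 → ok
  r4: data parity 0, sent rp 0 → ok
Recompute each column's even parity and compare to cp:
  c0: data parity 0, sent cp 0 → ok
  c1: data parity 1, sent cp 1 → ok
  c2: data parity 1, sent cp 1 → ok
  c3: data parity 1, sent cp 0 → mismatch
  c4: data parity 0, sent cp 0 → ok
Exactly one row (r2) and one column (c3) fail → the flipped bit is at their intersection.

row 2, column 3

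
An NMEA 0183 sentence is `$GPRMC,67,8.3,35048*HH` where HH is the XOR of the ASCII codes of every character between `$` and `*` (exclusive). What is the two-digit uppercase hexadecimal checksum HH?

XOR the ASCII codes of the payload characters:
  'G' = 0x47 → acc = 0x47
  'P' = 0x50 → acc = 0x17
  'R' = 0x52 → acc = 0x45
  'M' = 0x4D → acc = 0x08
  'C' = 0x43 → acc = 0x4B
  ',' = 0x2C → acc = 0x67
  '6' = 0x36 → acc = 0x51
  '7' = 0x37 → acc = 0x66
  ',' = 0x2C → acc = 0x4A
  '8' = 0x38 → acc = 0x72
  '.' = 0x2E → acc = 0x5C
  '3' = 0x33 → acc = 0x6F
  ',' = 0x2C → acc = 0x43
  '3' = 0x33 → acc = 0x70
  '5' = 0x35 → acc = 0x45
  '0' = 0x30 → acc = 0x75
  '4' = 0x34 → acc = 0x41
  '8' = 0x38 → acc = 0x79
Checksum = 0x79.

79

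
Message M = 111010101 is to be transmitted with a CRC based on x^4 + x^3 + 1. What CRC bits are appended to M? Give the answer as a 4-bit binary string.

1100

Append 4 zeros: 1110101010000. Divide by 11001 (XOR where the leading bit is 1):
  pos 0: 11101 XOR 11001 = 00100
  pos 2: 10001 XOR 11001 = 01000
  pos 3: 10000 XOR 11001 = 01001
  pos 4: 10011 XOR 11001 = 01010
  pos 5: 10100 XOR 11001 = 01101
  pos 6: 11010 XOR 11001 = 00011
Remainder (last 4 bits) = 1100. This is the CRC / FCS.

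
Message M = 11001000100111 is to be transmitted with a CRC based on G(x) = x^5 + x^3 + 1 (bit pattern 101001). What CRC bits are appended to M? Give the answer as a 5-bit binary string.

00111

Append 5 zeros: 1100100010011100000. Divide by 101001 (XOR where the leading bit is 1):
  pos 0: 110010 XOR 101001 = 011011
  pos 1: 110110 XOR 101001 = 011111
  pos 2: 111110 XOR 101001 = 010111
  pos 3: 101111 XOR 101001 = 000110
  pos 6: 110001 XOR 101001 = 011000
  pos 7: 110001 XOR 101001 = 011000
  pos 8: 110001 XOR 101001 = 011000
  pos 9: 110000 XOR 101001 = 011001
  pos 10: 110010 XOR 101001 = 011011
  pos 11: 110110 XOR 101001 = 011111
  pos 12: 111110 XOR 101001 = 010111
  pos 13: 101110 XOR 101001 = 000111
Remainder (last 5 bits) = 00111. This is the CRC / FCS.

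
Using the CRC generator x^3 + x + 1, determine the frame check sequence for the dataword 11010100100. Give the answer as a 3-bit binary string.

Append 3 zeros: 11010100100000. Divide by 1011 (XOR where the leading bit is 1):
  pos 0: 1101 XOR 1011 = 0110
  pos 1: 1100 XOR 1011 = 0111
  pos 2: 1111 XOR 1011 = 0100
  pos 3: 1000 XOR 1011 = 0011
  pos 5: 1101 XOR 1011 = 0110
  pos 6: 1100 XOR 1011 = 0111
  pos 7: 1110 XOR 1011 = 0101
  pos 8: 1010 XOR 1011 = 0001
Remainder (last 3 bits) = 100. This is the CRC / FCS.

100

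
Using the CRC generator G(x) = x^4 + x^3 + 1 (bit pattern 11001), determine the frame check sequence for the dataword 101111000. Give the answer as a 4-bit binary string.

Append 4 zeros: 1011110000000. Divide by 11001 (XOR where the leading bit is 1):
  pos 0: 10111 XOR 11001 = 01110
  pos 1: 11101 XOR 11001 = 00100
  pos 3: 10000 XOR 11001 = 01001
  pos 4: 10010 XOR 11001 = 01011
  pos 5: 10110 XOR 11001 = 01111
  pos 6: 11110 XOR 11001 = 00111
  pos 8: 11100 XOR 11001 = 00101
Remainder (last 4 bits) = 0101. This is the CRC / FCS.

0101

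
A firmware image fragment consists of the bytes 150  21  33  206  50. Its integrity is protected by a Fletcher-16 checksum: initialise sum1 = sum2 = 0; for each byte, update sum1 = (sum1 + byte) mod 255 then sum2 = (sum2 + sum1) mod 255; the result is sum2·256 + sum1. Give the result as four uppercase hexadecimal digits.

Running sums (mod 255):
  after byte 0 (150): sum1=150, sum2=150
  after byte 1 (21): sum1=171, sum2=66
  after byte 2 (33): sum1=204, sum2=15
  after byte 3 (206): sum1=155, sum2=170
  after byte 4 (50): sum1=205, sum2=120
Checksum = sum2·256 + sum1 = 120·256 + 205 = 30925 = 0x78CD.

78CD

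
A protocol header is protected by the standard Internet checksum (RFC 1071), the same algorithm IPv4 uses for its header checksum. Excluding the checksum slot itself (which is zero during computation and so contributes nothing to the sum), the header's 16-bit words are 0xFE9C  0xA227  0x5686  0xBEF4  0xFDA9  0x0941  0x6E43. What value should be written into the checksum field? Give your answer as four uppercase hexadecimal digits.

D491

One's-complement addition (fold any carry out of bit 15 back into bit 0):
  0xFE9C + 0xA227 = 0x1A0C3 → wrap carry → 0xA0C4
  0xA0C4 + 0x5686 = 0x0F74A
  0xF74A + 0xBEF4 = 0x1B63E → wrap carry → 0xB63F
  0xB63F + 0xFDA9 = 0x1B3E8 → wrap carry → 0xB3E9
  0xB3E9 + 0x0941 = 0x0BD2A
  0xBD2A + 0x6E43 = 0x12B6D → wrap carry → 0x2B6E
One's-complement sum = 0x2B6E.
Checksum = ~0x2B6E & 0xFFFF = 0xD491.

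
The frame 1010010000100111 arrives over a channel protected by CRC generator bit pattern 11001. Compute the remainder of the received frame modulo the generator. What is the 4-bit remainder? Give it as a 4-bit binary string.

Modulo-2 division of 1010010000100111 by 11001:
  pos 0: 10100 XOR 11001 = 01101
  pos 1: 11011 XOR 11001 = 00010
  pos 4: 10000 XOR 11001 = 01001
  pos 5: 10010 XOR 11001 = 01011
  pos 6: 10111 XOR 11001 = 01110
  pos 7: 11100 XOR 11001 = 00101
  pos 9: 10101 XOR 11001 = 01100
  pos 10: 11001 XOR 11001 = 00000
Remainder = 0001 (nonzero — an error is detected).

0001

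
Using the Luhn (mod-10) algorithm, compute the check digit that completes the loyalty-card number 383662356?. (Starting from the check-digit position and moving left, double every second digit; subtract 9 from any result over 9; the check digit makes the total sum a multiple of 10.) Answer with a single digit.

5

Partial digits right→left: 6 5 3 2 6 6 3 8 3
Double every second digit counting from the check-digit position (so the 1st, 3rd, 5th, ... of the partial from the right).
  doubled (with −9 where >9): 3 6 3 6 6 → sum 24
  kept as-is: 5 2 6 8 → sum 21
Total = 24 + 21 = 45.
Check digit = (10 − (45 mod 10)) mod 10 = 5.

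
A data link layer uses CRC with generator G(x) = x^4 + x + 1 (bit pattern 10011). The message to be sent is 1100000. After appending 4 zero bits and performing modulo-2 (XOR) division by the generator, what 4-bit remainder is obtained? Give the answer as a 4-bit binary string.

1101

Append 4 zeros: 11000000000. Divide by 10011 (XOR where the leading bit is 1):
  pos 0: 11000 XOR 10011 = 01011
  pos 1: 10110 XOR 10011 = 00101
  pos 3: 10100 XOR 10011 = 00111
  pos 5: 11100 XOR 10011 = 01111
  pos 6: 11110 XOR 10011 = 01101
Remainder (last 4 bits) = 1101. This is the CRC / FCS.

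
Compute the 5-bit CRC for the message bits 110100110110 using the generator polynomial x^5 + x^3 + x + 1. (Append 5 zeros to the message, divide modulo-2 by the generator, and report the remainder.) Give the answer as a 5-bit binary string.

00010

Append 5 zeros: 11010011011000000. Divide by 101011 (XOR where the leading bit is 1):
  pos 0: 110100 XOR 101011 = 011111
  pos 1: 111111 XOR 101011 = 010100
  pos 2: 101001 XOR 101011 = 000010
  pos 6: 100110 XOR 101011 = 001101
  pos 8: 110100 XOR 101011 = 011111
  pos 9: 111110 XOR 101011 = 010101
  pos 10: 101010 XOR 101011 = 000001
Remainder (last 5 bits) = 00010. This is the CRC / FCS.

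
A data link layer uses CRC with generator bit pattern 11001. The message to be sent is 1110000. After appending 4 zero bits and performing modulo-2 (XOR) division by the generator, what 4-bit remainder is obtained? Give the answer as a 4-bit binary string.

0001

Append 4 zeros: 11100000000. Divide by 11001 (XOR where the leading bit is 1):
  pos 0: 11100 XOR 11001 = 00101
  pos 2: 10100 XOR 11001 = 01101
  pos 3: 11010 XOR 11001 = 00011
  pos 6: 11000 XOR 11001 = 00001
Remainder (last 4 bits) = 0001. This is the CRC / FCS.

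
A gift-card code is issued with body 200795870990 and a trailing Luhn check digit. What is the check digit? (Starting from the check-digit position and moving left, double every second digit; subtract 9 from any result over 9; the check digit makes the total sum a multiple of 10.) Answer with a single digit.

2

Partial digits right→left: 0 9 9 0 7 8 5 9 7 0 0 2
Double every second digit counting from the check-digit position (so the 1st, 3rd, 5th, ... of the partial from the right).
  doubled (with −9 where >9): 0 9 5 1 5 0 → sum 20
  kept as-is: 9 0 8 9 0 2 → sum 28
Total = 20 + 28 = 48.
Check digit = (10 − (48 mod 10)) mod 10 = 2.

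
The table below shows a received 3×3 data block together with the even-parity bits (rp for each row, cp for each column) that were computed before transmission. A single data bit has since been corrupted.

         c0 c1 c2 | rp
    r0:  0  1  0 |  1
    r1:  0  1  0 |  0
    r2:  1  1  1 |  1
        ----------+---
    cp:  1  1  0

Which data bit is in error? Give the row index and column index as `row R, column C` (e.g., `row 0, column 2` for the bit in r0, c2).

row 1, column 2

Recompute each row's even parity and compare to rp:
  r0: data parity 1, sent rp 1 → ok
  r1: data parity 1, sent rp 0 → mismatch
  r2: data parity 1, sent rp 1 → ok
Recompute each column's even parity and compare to cp:
  c0: data parity 1, sent cp 1 → ok
  c1: data parity 1, sent cp 1 → ok
  c2: data parity 1, sent cp 0 → mismatch
Exactly one row (r1) and one column (c2) fail → the flipped bit is at their intersection.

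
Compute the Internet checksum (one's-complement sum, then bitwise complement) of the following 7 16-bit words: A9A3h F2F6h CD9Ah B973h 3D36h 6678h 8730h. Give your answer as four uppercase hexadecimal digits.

One's-complement addition (fold any carry out of bit 15 back into bit 0):
  0xA9A3 + 0xF2F6 = 0x19C99 → wrap carry → 0x9C9A
  0x9C9A + 0xCD9A = 0x16A34 → wrap carry → 0x6A35
  0x6A35 + 0xB973 = 0x123A8 → wrap carry → 0x23A9
  0x23A9 + 0x3D36 = 0x060DF
  0x60DF + 0x6678 = 0x0C757
  0xC757 + 0x8730 = 0x14E87 → wrap carry → 0x4E88
One's-complement sum = 0x4E88.
Checksum = ~0x4E88 & 0xFFFF = 0xB177.

B177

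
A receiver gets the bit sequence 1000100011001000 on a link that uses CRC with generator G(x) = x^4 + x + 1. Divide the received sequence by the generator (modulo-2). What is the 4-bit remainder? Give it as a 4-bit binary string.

0000

Modulo-2 division of 1000100011001000 by 10011:
  pos 0: 10001 XOR 10011 = 00010
  pos 3: 10000 XOR 10011 = 00011
  pos 6: 11110 XOR 10011 = 01101
  pos 7: 11010 XOR 10011 = 01001
  pos 8: 10011 XOR 10011 = 00000
Remainder = 0000 (zero — the frame passes the CRC check).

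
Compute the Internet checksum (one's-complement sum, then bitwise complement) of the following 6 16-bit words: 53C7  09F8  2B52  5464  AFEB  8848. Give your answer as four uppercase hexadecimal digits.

One's-complement addition (fold any carry out of bit 15 back into bit 0):
  0x53C7 + 0x09F8 = 0x05DBF
  0x5DBF + 0x2B52 = 0x08911
  0x8911 + 0x5464 = 0x0DD75
  0xDD75 + 0xAFEB = 0x18D60 → wrap carry → 0x8D61
  0x8D61 + 0x8848 = 0x115A9 → wrap carry → 0x15AA
One's-complement sum = 0x15AA.
Checksum = ~0x15AA & 0xFFFF = 0xEA55.

EA55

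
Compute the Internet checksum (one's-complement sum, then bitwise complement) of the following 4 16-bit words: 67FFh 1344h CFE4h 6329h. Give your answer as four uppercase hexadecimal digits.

One's-complement addition (fold any carry out of bit 15 back into bit 0):
  0x67FF + 0x1344 = 0x07B43
  0x7B43 + 0xCFE4 = 0x14B27 → wrap carry → 0x4B28
  0x4B28 + 0x6329 = 0x0AE51
One's-complement sum = 0xAE51.
Checksum = ~0xAE51 & 0xFFFF = 0x51AE.

51AE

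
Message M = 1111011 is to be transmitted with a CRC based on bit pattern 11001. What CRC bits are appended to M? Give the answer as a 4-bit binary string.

Append 4 zeros: 11110110000. Divide by 11001 (XOR where the leading bit is 1):
  pos 0: 11110 XOR 11001 = 00111
  pos 2: 11111 XOR 11001 = 00110
  pos 4: 11000 XOR 11001 = 00001
Remainder (last 4 bits) = 0100. This is the CRC / FCS.

0100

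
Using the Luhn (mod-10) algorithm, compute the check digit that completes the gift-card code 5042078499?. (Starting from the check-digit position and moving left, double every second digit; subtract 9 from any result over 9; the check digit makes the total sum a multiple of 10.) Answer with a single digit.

Partial digits right→left: 9 9 4 8 7 0 2 4 0 5
Double every second digit counting from the check-digit position (so the 1st, 3rd, 5th, ... of the partial from the right).
  doubled (with −9 where >9): 9 8 5 4 0 → sum 26
  kept as-is: 9 8 0 4 5 → sum 26
Total = 26 + 26 = 52.
Check digit = (10 − (52 mod 10)) mod 10 = 8.

8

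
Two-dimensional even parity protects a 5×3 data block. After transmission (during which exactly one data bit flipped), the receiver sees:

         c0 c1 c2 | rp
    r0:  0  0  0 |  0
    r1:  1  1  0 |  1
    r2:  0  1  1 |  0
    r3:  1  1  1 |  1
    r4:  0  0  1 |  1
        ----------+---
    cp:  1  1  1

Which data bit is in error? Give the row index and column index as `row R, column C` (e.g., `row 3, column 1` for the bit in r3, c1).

row 1, column 0

Recompute each row's even parity and compare to rp:
  r0: data parity 0, sent rp 0 → ok
  r1: data parity 0, sent rp 1 → mismatch
  r2: data parity 0, sent rp 0 → ok
  r3: data parity 1, sent rp 1 → ok
  r4: data parity 1, sent rp 1 → ok
Recompute each column's even parity and compare to cp:
  c0: data parity 0, sent cp 1 → mismatch
  c1: data parity 1, sent cp 1 → ok
  c2: data parity 1, sent cp 1 → ok
Exactly one row (r1) and one column (c0) fail → the flipped bit is at their intersection.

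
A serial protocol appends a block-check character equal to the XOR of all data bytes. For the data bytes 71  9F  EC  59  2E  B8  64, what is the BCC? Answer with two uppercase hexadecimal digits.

A9

XOR the bytes together:
  start with 0x71
  0x71 ⊕ 0x9F = 0xEE
  0xEE ⊕ 0xEC = 0x02
  0x02 ⊕ 0x59 = 0x5B
  0x5B ⊕ 0x2E = 0x75
  0x75 ⊕ 0xB8 = 0xCD
  0xCD ⊕ 0x64 = 0xA9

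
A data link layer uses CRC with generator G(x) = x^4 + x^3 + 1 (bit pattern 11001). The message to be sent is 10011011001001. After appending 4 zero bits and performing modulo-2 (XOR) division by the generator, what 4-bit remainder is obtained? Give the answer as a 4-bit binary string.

0111

Append 4 zeros: 100110110010010000. Divide by 11001 (XOR where the leading bit is 1):
  pos 0: 10011 XOR 11001 = 01010
  pos 1: 10100 XOR 11001 = 01101
  pos 2: 11011 XOR 11001 = 00010
  pos 5: 10100 XOR 11001 = 01101
  pos 6: 11011 XOR 11001 = 00010
  pos 9: 10001 XOR 11001 = 01000
  pos 10: 10000 XOR 11001 = 01001
  pos 11: 10010 XOR 11001 = 01011
  pos 12: 10110 XOR 11001 = 01111
  pos 13: 11110 XOR 11001 = 00111
Remainder (last 4 bits) = 0111. This is the CRC / FCS.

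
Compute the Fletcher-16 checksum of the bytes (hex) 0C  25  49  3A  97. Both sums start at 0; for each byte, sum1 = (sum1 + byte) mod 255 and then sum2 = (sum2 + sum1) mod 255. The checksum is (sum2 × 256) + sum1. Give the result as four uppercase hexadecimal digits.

B84C

Running sums (mod 255):
  after byte 0 (0C): sum1=12, sum2=12
  after byte 1 (25): sum1=49, sum2=61
  after byte 2 (49): sum1=122, sum2=183
  after byte 3 (3A): sum1=180, sum2=108
  after byte 4 (97): sum1=76, sum2=184
Checksum = sum2·256 + sum1 = 184·256 + 76 = 47180 = 0xB84C.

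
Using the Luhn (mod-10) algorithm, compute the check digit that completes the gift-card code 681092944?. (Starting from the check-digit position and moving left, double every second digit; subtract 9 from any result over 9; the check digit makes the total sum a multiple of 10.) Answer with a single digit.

5

Partial digits right→left: 4 4 9 2 9 0 1 8 6
Double every second digit counting from the check-digit position (so the 1st, 3rd, 5th, ... of the partial from the right).
  doubled (with −9 where >9): 8 9 9 2 3 → sum 31
  kept as-is: 4 2 0 8 → sum 14
Total = 31 + 14 = 45.
Check digit = (10 − (45 mod 10)) mod 10 = 5.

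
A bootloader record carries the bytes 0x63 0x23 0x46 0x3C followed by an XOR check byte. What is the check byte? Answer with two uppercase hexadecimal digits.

3A

XOR the bytes together:
  start with 0x63
  0x63 ⊕ 0x23 = 0x40
  0x40 ⊕ 0x46 = 0x06
  0x06 ⊕ 0x3C = 0x3A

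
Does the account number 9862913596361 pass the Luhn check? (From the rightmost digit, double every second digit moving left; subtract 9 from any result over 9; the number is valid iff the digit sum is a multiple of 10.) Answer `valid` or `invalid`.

valid

From the right, keep odd positions and double even positions (subtract 9 from any doubled value over 9):
  doubled (positions 2,4,...): 3 3 1 2 4 7 → sum 20
  kept (positions 1,3,...): 1 3 9 3 9 6 9 → sum 40
Total = 60.
60 mod 10 = 0, so the number is valid.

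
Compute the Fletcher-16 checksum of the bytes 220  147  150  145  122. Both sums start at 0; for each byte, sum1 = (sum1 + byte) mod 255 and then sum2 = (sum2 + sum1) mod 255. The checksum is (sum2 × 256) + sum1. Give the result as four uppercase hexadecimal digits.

Running sums (mod 255):
  after byte 0 (220): sum1=220, sum2=220
  after byte 1 (147): sum1=112, sum2=77
  after byte 2 (150): sum1=7, sum2=84
  after byte 3 (145): sum1=152, sum2=236
  after byte 4 (122): sum1=19, sum2=0
Checksum = sum2·256 + sum1 = 0·256 + 19 = 19 = 0x0013.

0013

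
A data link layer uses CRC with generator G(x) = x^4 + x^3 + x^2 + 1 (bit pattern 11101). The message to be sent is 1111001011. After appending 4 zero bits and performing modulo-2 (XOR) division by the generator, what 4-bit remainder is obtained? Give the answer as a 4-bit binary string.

Append 4 zeros: 11110010110000. Divide by 11101 (XOR where the leading bit is 1):
  pos 0: 11110 XOR 11101 = 00011
  pos 3: 11010 XOR 11101 = 00111
  pos 5: 11111 XOR 11101 = 00010
  pos 8: 10000 XOR 11101 = 01101
  pos 9: 11010 XOR 11101 = 00111
Remainder (last 4 bits) = 0111. This is the CRC / FCS.

0111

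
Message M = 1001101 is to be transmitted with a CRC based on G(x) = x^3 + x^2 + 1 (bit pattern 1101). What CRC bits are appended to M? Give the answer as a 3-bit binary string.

100

Append 3 zeros: 1001101000. Divide by 1101 (XOR where the leading bit is 1):
  pos 0: 1001 XOR 1101 = 0100
  pos 1: 1001 XOR 1101 = 0100
  pos 2: 1000 XOR 1101 = 0101
  pos 3: 1011 XOR 1101 = 0110
  pos 4: 1100 XOR 1101 = 0001
Remainder (last 3 bits) = 100. This is the CRC / FCS.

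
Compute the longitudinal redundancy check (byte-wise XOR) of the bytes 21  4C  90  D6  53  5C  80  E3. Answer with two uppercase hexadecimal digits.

47

XOR the bytes together:
  start with 0x21
  0x21 ⊕ 0x4C = 0x6D
  0x6D ⊕ 0x90 = 0xFD
  0xFD ⊕ 0xD6 = 0x2B
  0x2B ⊕ 0x53 = 0x78
  0x78 ⊕ 0x5C = 0x24
  0x24 ⊕ 0x80 = 0xA4
  0xA4 ⊕ 0xE3 = 0x47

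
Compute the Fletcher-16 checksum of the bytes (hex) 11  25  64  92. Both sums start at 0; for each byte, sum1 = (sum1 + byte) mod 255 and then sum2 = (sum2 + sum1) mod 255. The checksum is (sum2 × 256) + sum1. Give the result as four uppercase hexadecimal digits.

0F2D

Running sums (mod 255):
  after byte 0 (11): sum1=17, sum2=17
  after byte 1 (25): sum1=54, sum2=71
  after byte 2 (64): sum1=154, sum2=225
  after byte 3 (92): sum1=45, sum2=15
Checksum = sum2·256 + sum1 = 15·256 + 45 = 3885 = 0x0F2D.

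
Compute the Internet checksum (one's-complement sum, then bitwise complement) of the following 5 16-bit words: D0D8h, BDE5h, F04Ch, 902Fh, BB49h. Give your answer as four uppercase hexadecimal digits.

357B

One's-complement addition (fold any carry out of bit 15 back into bit 0):
  0xD0D8 + 0xBDE5 = 0x18EBD → wrap carry → 0x8EBE
  0x8EBE + 0xF04C = 0x17F0A → wrap carry → 0x7F0B
  0x7F0B + 0x902F = 0x10F3A → wrap carry → 0x0F3B
  0x0F3B + 0xBB49 = 0x0CA84
One's-complement sum = 0xCA84.
Checksum = ~0xCA84 & 0xFFFF = 0x357B.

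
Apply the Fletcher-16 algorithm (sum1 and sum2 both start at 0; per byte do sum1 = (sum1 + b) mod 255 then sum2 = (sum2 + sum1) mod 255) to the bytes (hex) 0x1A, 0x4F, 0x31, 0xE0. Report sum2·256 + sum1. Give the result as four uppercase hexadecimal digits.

997B

Running sums (mod 255):
  after byte 0 (0x1A): sum1=26, sum2=26
  after byte 1 (0x4F): sum1=105, sum2=131
  after byte 2 (0x31): sum1=154, sum2=30
  after byte 3 (0xE0): sum1=123, sum2=153
Checksum = sum2·256 + sum1 = 153·256 + 123 = 39291 = 0x997B.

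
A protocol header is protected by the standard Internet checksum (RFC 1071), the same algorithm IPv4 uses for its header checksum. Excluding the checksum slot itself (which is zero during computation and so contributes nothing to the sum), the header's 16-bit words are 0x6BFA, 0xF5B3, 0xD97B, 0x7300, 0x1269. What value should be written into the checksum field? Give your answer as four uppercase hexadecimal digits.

3F6C

One's-complement addition (fold any carry out of bit 15 back into bit 0):
  0x6BFA + 0xF5B3 = 0x161AD → wrap carry → 0x61AE
  0x61AE + 0xD97B = 0x13B29 → wrap carry → 0x3B2A
  0x3B2A + 0x7300 = 0x0AE2A
  0xAE2A + 0x1269 = 0x0C093
One's-complement sum = 0xC093.
Checksum = ~0xC093 & 0xFFFF = 0x3F6C.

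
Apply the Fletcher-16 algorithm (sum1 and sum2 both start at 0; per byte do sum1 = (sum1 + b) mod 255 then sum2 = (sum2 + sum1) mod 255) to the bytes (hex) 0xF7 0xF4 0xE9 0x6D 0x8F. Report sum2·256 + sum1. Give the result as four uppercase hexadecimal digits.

Running sums (mod 255):
  after byte 0 (0xF7): sum1=247, sum2=247
  after byte 1 (0xF4): sum1=236, sum2=228
  after byte 2 (0xE9): sum1=214, sum2=187
  after byte 3 (0x6D): sum1=68, sum2=0
  after byte 4 (0x8F): sum1=211, sum2=211
Checksum = sum2·256 + sum1 = 211·256 + 211 = 54227 = 0xD3D3.

D3D3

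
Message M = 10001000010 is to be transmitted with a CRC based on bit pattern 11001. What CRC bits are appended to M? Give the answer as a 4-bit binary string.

Append 4 zeros: 100010000100000. Divide by 11001 (XOR where the leading bit is 1):
  pos 0: 10001 XOR 11001 = 01000
  pos 1: 10000 XOR 11001 = 01001
  pos 2: 10010 XOR 11001 = 01011
  pos 3: 10110 XOR 11001 = 01111
  pos 4: 11110 XOR 11001 = 00111
  pos 6: 11110 XOR 11001 = 00111
  pos 8: 11100 XOR 11001 = 00101
  pos 10: 10100 XOR 11001 = 01101
Remainder (last 4 bits) = 1101. This is the CRC / FCS.

1101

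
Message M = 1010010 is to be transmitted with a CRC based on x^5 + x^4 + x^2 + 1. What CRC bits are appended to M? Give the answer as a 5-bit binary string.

Append 5 zeros: 101001000000. Divide by 110101 (XOR where the leading bit is 1):
  pos 0: 101001 XOR 110101 = 011100
  pos 1: 111000 XOR 110101 = 001101
  pos 3: 110100 XOR 110101 = 000001
Remainder (last 5 bits) = 01000. This is the CRC / FCS.

01000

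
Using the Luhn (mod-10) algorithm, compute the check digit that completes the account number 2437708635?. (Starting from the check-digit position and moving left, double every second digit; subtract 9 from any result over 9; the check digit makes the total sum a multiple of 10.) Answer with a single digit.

Partial digits right→left: 5 3 6 8 0 7 7 3 4 2
Double every second digit counting from the check-digit position (so the 1st, 3rd, 5th, ... of the partial from the right).
  doubled (with −9 where >9): 1 3 0 5 8 → sum 17
  kept as-is: 3 8 7 3 2 → sum 23
Total = 17 + 23 = 40.
Check digit = (10 − (40 mod 10)) mod 10 = 0.

0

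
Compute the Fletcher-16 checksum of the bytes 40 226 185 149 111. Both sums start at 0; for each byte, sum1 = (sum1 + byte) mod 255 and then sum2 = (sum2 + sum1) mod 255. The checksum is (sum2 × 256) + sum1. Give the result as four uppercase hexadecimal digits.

1CC9

Running sums (mod 255):
  after byte 0 (40): sum1=40, sum2=40
  after byte 1 (226): sum1=11, sum2=51
  after byte 2 (185): sum1=196, sum2=247
  after byte 3 (149): sum1=90, sum2=82
  after byte 4 (111): sum1=201, sum2=28
Checksum = sum2·256 + sum1 = 28·256 + 201 = 7369 = 0x1CC9.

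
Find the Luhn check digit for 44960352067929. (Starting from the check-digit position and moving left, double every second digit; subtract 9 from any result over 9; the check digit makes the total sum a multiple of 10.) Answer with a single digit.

Partial digits right→left: 9 2 9 7 6 0 2 5 3 0 6 9 4 4
Double every second digit counting from the check-digit position (so the 1st, 3rd, 5th, ... of the partial from the right).
  doubled (with −9 where >9): 9 9 3 4 6 3 8 → sum 42
  kept as-is: 2 7 0 5 0 9 4 → sum 27
Total = 42 + 27 = 69.
Check digit = (10 − (69 mod 10)) mod 10 = 1.

1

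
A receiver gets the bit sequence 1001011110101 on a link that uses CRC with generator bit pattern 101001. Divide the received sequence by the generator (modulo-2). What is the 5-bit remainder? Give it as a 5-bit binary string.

Modulo-2 division of 1001011110101 by 101001:
  pos 0: 100101 XOR 101001 = 001100
  pos 2: 110011 XOR 101001 = 011010
  pos 3: 110101 XOR 101001 = 011100
  pos 4: 111000 XOR 101001 = 010001
  pos 5: 100011 XOR 101001 = 001010
  pos 7: 101001 XOR 101001 = 000000
Remainder = 00000 (zero — the frame passes the CRC check).

00000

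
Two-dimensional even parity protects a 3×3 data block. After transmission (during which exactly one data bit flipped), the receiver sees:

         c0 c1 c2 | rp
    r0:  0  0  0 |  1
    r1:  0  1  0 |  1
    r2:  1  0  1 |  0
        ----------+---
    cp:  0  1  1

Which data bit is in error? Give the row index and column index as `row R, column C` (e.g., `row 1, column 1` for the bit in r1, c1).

Recompute each row's even parity and compare to rp:
  r0: data parity 0, sent rp 1 → mismatch
  r1: data parity 1, sent rp 1 → ok
  r2: data parity 0, sent rp 0 → ok
Recompute each column's even parity and compare to cp:
  c0: data parity 1, sent cp 0 → mismatch
  c1: data parity 1, sent cp 1 → ok
  c2: data parity 1, sent cp 1 → ok
Exactly one row (r0) and one column (c0) fail → the flipped bit is at their intersection.

row 0, column 0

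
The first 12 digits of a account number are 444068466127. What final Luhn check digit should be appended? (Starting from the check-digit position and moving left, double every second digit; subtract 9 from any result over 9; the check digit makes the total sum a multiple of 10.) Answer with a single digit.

Partial digits right→left: 7 2 1 6 6 4 8 6 0 4 4 4
Double every second digit counting from the check-digit position (so the 1st, 3rd, 5th, ... of the partial from the right).
  doubled (with −9 where >9): 5 2 3 7 0 8 → sum 25
  kept as-is: 2 6 4 6 4 4 → sum 26
Total = 25 + 26 = 51.
Check digit = (10 − (51 mod 10)) mod 10 = 9.

9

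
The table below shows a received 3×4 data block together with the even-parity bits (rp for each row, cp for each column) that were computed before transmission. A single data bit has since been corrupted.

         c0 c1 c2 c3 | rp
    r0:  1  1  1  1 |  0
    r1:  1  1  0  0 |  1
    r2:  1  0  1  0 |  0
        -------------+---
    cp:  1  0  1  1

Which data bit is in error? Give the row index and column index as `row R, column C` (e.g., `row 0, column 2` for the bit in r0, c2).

row 1, column 2

Recompute each row's even parity and compare to rp:
  r0: data parity 0, sent rp 0 → ok
  r1: data parity 0, sent rp 1 → mismatch
  r2: data parity 0, sent rp 0 → ok
Recompute each column's even parity and compare to cp:
  c0: data parity 1, sent cp 1 → ok
  c1: data parity 0, sent cp 0 → ok
  c2: data parity 0, sent cp 1 → mismatch
  c3: data parity 1, sent cp 1 → ok
Exactly one row (r1) and one column (c2) fail → the flipped bit is at their intersection.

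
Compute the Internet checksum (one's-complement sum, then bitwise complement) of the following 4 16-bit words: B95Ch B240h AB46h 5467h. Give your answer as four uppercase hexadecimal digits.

One's-complement addition (fold any carry out of bit 15 back into bit 0):
  0xB95C + 0xB240 = 0x16B9C → wrap carry → 0x6B9D
  0x6B9D + 0xAB46 = 0x116E3 → wrap carry → 0x16E4
  0x16E4 + 0x5467 = 0x06B4B
One's-complement sum = 0x6B4B.
Checksum = ~0x6B4B & 0xFFFF = 0x94B4.

94B4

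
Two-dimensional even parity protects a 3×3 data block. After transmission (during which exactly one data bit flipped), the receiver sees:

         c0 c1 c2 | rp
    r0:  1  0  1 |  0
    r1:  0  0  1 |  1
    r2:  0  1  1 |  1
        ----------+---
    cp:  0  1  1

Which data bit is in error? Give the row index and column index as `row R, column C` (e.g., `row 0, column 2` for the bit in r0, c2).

row 2, column 0

Recompute each row's even parity and compare to rp:
  r0: data parity 0, sent rp 0 → ok
  r1: data parity 1, sent rp 1 → ok
  r2: data parity 0, sent rp 1 → mismatch
Recompute each column's even parity and compare to cp:
  c0: data parity 1, sent cp 0 → mismatch
  c1: data parity 1, sent cp 1 → ok
  c2: data parity 1, sent cp 1 → ok
Exactly one row (r2) and one column (c0) fail → the flipped bit is at their intersection.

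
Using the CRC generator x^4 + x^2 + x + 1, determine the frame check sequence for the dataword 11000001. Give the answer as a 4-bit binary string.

Append 4 zeros: 110000010000. Divide by 10111 (XOR where the leading bit is 1):
  pos 0: 11000 XOR 10111 = 01111
  pos 1: 11110 XOR 10111 = 01001
  pos 2: 10010 XOR 10111 = 00101
  pos 4: 10110 XOR 10111 = 00001
Remainder (last 4 bits) = 1000. This is the CRC / FCS.

1000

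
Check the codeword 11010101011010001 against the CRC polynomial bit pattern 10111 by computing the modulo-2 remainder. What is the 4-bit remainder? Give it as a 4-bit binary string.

Modulo-2 division of 11010101011010001 by 10111:
  pos 0: 11010 XOR 10111 = 01101
  pos 1: 11011 XOR 10111 = 01100
  pos 2: 11000 XOR 10111 = 01111
  pos 3: 11111 XOR 10111 = 01000
  pos 4: 10000 XOR 10111 = 00111
  pos 6: 11111 XOR 10111 = 01000
  pos 7: 10000 XOR 10111 = 00111
  pos 9: 11110 XOR 10111 = 01001
  pos 10: 10010 XOR 10111 = 00101
  pos 12: 10101 XOR 10111 = 00010
Remainder = 0010 (nonzero — an error is detected).

0010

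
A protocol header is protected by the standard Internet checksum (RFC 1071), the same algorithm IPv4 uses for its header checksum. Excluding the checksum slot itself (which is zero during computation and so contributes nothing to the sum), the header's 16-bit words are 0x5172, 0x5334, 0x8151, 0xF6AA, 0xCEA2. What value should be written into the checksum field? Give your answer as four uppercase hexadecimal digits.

14BA

One's-complement addition (fold any carry out of bit 15 back into bit 0):
  0x5172 + 0x5334 = 0x0A4A6
  0xA4A6 + 0x8151 = 0x125F7 → wrap carry → 0x25F8
  0x25F8 + 0xF6AA = 0x11CA2 → wrap carry → 0x1CA3
  0x1CA3 + 0xCEA2 = 0x0EB45
One's-complement sum = 0xEB45.
Checksum = ~0xEB45 & 0xFFFF = 0x14BA.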